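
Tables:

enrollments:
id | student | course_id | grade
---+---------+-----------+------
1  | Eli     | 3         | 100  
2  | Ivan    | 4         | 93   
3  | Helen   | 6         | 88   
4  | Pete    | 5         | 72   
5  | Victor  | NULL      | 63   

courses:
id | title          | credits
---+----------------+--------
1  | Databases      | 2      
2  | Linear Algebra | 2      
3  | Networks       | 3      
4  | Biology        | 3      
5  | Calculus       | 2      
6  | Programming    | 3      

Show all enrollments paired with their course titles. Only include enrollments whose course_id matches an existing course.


INNER JOIN keeps only enrollments rows whose course_id matches an id in courses. Walk through each enrollment:
  - enrollment 1 (Eli): course_id=3 -> matches Networks
  - enrollment 2 (Ivan): course_id=4 -> matches Biology
  - enrollment 3 (Helen): course_id=6 -> matches Programming
  - enrollment 4 (Pete): course_id=5 -> matches Calculus
  - enrollment 5 (Victor): course_id=NULL, no match -> dropped
So 1 of 5 rows is dropped.

SQL:
SELECT a.student, b.title AS course
FROM enrollments a
INNER JOIN courses b ON a.course_id = b.id

Result:
student | course     
--------+------------
Eli     | Networks   
Ivan    | Biology    
Helen   | Programming
Pete    | Calculus   


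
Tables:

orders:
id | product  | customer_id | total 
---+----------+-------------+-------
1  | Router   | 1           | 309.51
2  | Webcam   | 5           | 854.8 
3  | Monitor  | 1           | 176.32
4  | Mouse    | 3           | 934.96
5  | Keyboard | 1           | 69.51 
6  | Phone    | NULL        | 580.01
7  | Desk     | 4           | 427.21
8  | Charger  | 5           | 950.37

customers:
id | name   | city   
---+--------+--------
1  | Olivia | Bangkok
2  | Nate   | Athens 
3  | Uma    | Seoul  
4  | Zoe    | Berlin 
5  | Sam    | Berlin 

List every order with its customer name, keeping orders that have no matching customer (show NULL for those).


LEFT JOIN keeps every row from orders (the left table); where customer_id has no match in customers, the customer columns become NULL. Walk through each order:
  - order 1 (Router): customer_id=1 -> matches Olivia
  - order 2 (Webcam): customer_id=5 -> matches Sam
  - order 3 (Monitor): customer_id=1 -> matches Olivia
  - order 4 (Mouse): customer_id=3 -> matches Uma
  - order 5 (Keyboard): customer_id=1 -> matches Olivia
  - order 6 (Phone): customer_id=NULL, no match -> kept with NULL
  - order 7 (Desk): customer_id=4 -> matches Zoe
  - order 8 (Charger): customer_id=5 -> matches Sam
All 8 rows appear; 1 has NULL customer.

SQL:
SELECT a.product, b.name AS customer
FROM orders a
LEFT JOIN customers b ON a.customer_id = b.id

Result:
product  | customer
---------+---------
Router   | Olivia  
Webcam   | Sam     
Monitor  | Olivia  
Mouse    | Uma     
Keyboard | Olivia  
Phone    | NULL    
Desk     | Zoe     
Charger  | Sam     


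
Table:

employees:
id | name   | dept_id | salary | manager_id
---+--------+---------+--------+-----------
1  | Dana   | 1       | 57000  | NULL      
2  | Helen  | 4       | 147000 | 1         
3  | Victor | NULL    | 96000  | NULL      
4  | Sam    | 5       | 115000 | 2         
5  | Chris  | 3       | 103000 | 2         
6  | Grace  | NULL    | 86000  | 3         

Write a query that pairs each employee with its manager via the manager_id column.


This is a self-join: employees is joined to a second copy of itself, matching each row's manager_id to another row's id. Use LEFT JOIN so rows with manager_id=NULL are kept.
  - employee 1 (Dana): manager_id=NULL -> NULL
  - employee 2 (Helen): manager_id=1 -> Dana
  - employee 3 (Victor): manager_id=NULL -> NULL
  - employee 4 (Sam): manager_id=2 -> Helen
  - employee 5 (Chris): manager_id=2 -> Helen
  - employee 6 (Grace): manager_id=3 -> Victor

SQL:
SELECT a.name AS item, b.name AS manager
FROM employees a
LEFT JOIN employees b ON a.manager_id = b.id

Result:
item   | manager
-------+--------
Dana   | NULL   
Helen  | Dana   
Victor | NULL   
Sam    | Helen  
Chris  | Helen  
Grace  | Victor 


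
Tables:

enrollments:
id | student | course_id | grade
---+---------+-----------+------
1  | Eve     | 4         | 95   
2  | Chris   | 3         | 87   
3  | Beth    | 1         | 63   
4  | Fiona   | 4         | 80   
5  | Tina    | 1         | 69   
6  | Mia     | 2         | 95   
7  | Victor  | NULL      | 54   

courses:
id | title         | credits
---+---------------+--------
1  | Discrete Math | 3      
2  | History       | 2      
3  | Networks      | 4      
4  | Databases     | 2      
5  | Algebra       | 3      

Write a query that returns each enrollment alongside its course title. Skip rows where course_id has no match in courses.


INNER JOIN keeps only enrollments rows whose course_id matches an id in courses. Walk through each enrollment:
  - enrollment 1 (Eve): course_id=4 -> matches Databases
  - enrollment 2 (Chris): course_id=3 -> matches Networks
  - enrollment 3 (Beth): course_id=1 -> matches Discrete Math
  - enrollment 4 (Fiona): course_id=4 -> matches Databases
  - enrollment 5 (Tina): course_id=1 -> matches Discrete Math
  - enrollment 6 (Mia): course_id=2 -> matches History
  - enrollment 7 (Victor): course_id=NULL, no match -> dropped
So 1 of 7 rows is dropped.

SQL:
SELECT a.student, b.title AS course
FROM enrollments a
INNER JOIN courses b ON a.course_id = b.id

Result:
student | course       
--------+--------------
Eve     | Databases    
Chris   | Networks     
Beth    | Discrete Math
Fiona   | Databases    
Tina    | Discrete Math
Mia     | History      


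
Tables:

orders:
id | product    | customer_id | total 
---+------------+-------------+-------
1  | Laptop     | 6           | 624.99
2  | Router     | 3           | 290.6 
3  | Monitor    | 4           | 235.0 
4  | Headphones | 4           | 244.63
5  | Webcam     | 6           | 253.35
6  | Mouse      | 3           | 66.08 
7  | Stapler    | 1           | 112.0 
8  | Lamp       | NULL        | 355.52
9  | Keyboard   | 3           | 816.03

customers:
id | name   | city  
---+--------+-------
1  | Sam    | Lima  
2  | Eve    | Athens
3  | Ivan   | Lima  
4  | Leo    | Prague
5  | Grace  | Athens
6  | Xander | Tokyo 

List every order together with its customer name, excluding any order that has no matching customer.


INNER JOIN keeps only orders rows whose customer_id matches an id in customers. Walk through each order:
  - order 1 (Laptop): customer_id=6 -> matches Xander
  - order 2 (Router): customer_id=3 -> matches Ivan
  - order 3 (Monitor): customer_id=4 -> matches Leo
  - order 4 (Headphones): customer_id=4 -> matches Leo
  - order 5 (Webcam): customer_id=6 -> matches Xander
  - order 6 (Mouse): customer_id=3 -> matches Ivan
  - order 7 (Stapler): customer_id=1 -> matches Sam
  - order 8 (Lamp): customer_id=NULL, no match -> dropped
  - order 9 (Keyboard): customer_id=3 -> matches Ivan
So 1 of 9 rows is dropped.

SQL:
SELECT a.product, b.name AS customer
FROM orders a
INNER JOIN customers b ON a.customer_id = b.id

Result:
product    | customer
-----------+---------
Laptop     | Xander  
Router     | Ivan    
Monitor    | Leo     
Headphones | Leo     
Webcam     | Xander  
Mouse      | Ivan    
Stapler    | Sam     
Keyboard   | Ivan    


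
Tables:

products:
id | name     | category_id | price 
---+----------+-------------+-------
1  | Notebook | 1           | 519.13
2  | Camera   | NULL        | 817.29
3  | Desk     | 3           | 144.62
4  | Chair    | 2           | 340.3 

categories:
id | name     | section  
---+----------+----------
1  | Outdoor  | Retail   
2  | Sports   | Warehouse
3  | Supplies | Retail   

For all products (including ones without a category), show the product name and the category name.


LEFT JOIN keeps every row from products (the left table); where category_id has no match in categories, the category columns become NULL. Walk through each product:
  - product 1 (Notebook): category_id=1 -> matches Outdoor
  - product 2 (Camera): category_id=NULL, no match -> kept with NULL
  - product 3 (Desk): category_id=3 -> matches Supplies
  - product 4 (Chair): category_id=2 -> matches Sports
All 4 rows appear; 1 has NULL category.

SQL:
SELECT a.name, b.name AS category
FROM products a
LEFT JOIN categories b ON a.category_id = b.id

Result:
name     | category
---------+---------
Notebook | Outdoor 
Camera   | NULL    
Desk     | Supplies
Chair    | Sports  


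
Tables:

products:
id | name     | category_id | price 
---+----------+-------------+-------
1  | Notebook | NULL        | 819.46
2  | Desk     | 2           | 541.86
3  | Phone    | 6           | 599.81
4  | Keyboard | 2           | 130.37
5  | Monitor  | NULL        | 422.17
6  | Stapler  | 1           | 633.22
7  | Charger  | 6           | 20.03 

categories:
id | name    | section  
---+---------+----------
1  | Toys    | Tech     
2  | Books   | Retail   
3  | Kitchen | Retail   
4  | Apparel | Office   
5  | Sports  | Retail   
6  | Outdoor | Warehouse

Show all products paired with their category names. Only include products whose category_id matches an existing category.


INNER JOIN keeps only products rows whose category_id matches an id in categories. Walk through each product:
  - product 1 (Notebook): category_id=NULL, no match -> dropped
  - product 2 (Desk): category_id=2 -> matches Books
  - product 3 (Phone): category_id=6 -> matches Outdoor
  - product 4 (Keyboard): category_id=2 -> matches Books
  - product 5 (Monitor): category_id=NULL, no match -> dropped
  - product 6 (Stapler): category_id=1 -> matches Toys
  - product 7 (Charger): category_id=6 -> matches Outdoor
So 2 of 7 rows are dropped.

SQL:
SELECT a.name, b.name AS category
FROM products a
INNER JOIN categories b ON a.category_id = b.id

Result:
name     | category
---------+---------
Desk     | Books   
Phone    | Outdoor 
Keyboard | Books   
Stapler  | Toys    
Charger  | Outdoor 


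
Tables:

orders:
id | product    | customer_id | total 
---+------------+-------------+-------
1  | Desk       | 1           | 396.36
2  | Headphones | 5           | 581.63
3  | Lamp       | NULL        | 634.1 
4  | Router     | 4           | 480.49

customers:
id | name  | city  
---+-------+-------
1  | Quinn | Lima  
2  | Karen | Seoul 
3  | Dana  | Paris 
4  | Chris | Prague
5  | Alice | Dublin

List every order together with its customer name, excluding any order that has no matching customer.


INNER JOIN keeps only orders rows whose customer_id matches an id in customers. Walk through each order:
  - order 1 (Desk): customer_id=1 -> matches Quinn
  - order 2 (Headphones): customer_id=5 -> matches Alice
  - order 3 (Lamp): customer_id=NULL, no match -> dropped
  - order 4 (Router): customer_id=4 -> matches Chris
So 1 of 4 rows is dropped.

SQL:
SELECT a.product, b.name AS customer
FROM orders a
INNER JOIN customers b ON a.customer_id = b.id

Result:
product    | customer
-----------+---------
Desk       | Quinn   
Headphones | Alice   
Router     | Chris   


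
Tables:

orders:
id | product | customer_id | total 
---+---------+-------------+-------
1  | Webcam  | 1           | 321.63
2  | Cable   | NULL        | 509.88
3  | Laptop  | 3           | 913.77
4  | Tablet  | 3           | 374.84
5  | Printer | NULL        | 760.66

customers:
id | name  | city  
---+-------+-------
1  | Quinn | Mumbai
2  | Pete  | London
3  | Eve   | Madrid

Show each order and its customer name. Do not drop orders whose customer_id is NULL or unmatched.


LEFT JOIN keeps every row from orders (the left table); where customer_id has no match in customers, the customer columns become NULL. Walk through each order:
  - order 1 (Webcam): customer_id=1 -> matches Quinn
  - order 2 (Cable): customer_id=NULL, no match -> kept with NULL
  - order 3 (Laptop): customer_id=3 -> matches Eve
  - order 4 (Tablet): customer_id=3 -> matches Eve
  - order 5 (Printer): customer_id=NULL, no match -> kept with NULL
All 5 rows appear; 2 have NULL customer.

SQL:
SELECT a.product, b.name AS customer
FROM orders a
LEFT JOIN customers b ON a.customer_id = b.id

Result:
product | customer
--------+---------
Webcam  | Quinn   
Cable   | NULL    
Laptop  | Eve     
Tablet  | Eve     
Printer | NULL    


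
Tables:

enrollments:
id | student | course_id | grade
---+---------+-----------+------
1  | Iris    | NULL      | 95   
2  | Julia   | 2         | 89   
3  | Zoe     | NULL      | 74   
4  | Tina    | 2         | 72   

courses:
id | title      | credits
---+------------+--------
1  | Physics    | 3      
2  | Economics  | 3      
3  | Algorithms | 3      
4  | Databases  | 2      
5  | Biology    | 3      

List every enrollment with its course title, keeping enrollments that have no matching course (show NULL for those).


LEFT JOIN keeps every row from enrollments (the left table); where course_id has no match in courses, the course columns become NULL. Walk through each enrollment:
  - enrollment 1 (Iris): course_id=NULL, no match -> kept with NULL
  - enrollment 2 (Julia): course_id=2 -> matches Economics
  - enrollment 3 (Zoe): course_id=NULL, no match -> kept with NULL
  - enrollment 4 (Tina): course_id=2 -> matches Economics
All 4 rows appear; 2 have NULL course.

SQL:
SELECT a.student, b.title AS course
FROM enrollments a
LEFT JOIN courses b ON a.course_id = b.id

Result:
student | course   
--------+----------
Iris    | NULL     
Julia   | Economics
Zoe     | NULL     
Tina    | Economics


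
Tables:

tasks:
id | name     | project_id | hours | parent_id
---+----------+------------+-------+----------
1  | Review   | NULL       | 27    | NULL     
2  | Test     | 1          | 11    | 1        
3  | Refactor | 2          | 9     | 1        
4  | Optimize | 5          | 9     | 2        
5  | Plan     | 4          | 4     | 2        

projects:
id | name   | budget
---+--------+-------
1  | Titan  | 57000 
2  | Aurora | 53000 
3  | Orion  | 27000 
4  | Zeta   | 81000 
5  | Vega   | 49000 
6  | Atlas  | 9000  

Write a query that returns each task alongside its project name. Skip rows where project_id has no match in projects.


INNER JOIN keeps only tasks rows whose project_id matches an id in projects. Walk through each task:
  - task 1 (Review): project_id=NULL, no match -> dropped
  - task 2 (Test): project_id=1 -> matches Titan
  - task 3 (Refactor): project_id=2 -> matches Aurora
  - task 4 (Optimize): project_id=5 -> matches Vega
  - task 5 (Plan): project_id=4 -> matches Zeta
So 1 of 5 rows is dropped.

SQL:
SELECT a.name, b.name AS project
FROM tasks a
INNER JOIN projects b ON a.project_id = b.id

Result:
name     | project
---------+--------
Test     | Titan  
Refactor | Aurora 
Optimize | Vega   
Plan     | Zeta   


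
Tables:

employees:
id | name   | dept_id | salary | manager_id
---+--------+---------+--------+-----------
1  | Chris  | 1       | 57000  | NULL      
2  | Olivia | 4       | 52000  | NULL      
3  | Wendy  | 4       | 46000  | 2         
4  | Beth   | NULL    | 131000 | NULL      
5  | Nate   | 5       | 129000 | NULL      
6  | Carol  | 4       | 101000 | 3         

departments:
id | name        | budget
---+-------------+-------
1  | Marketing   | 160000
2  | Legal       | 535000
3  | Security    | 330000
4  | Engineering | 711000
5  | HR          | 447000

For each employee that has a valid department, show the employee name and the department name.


INNER JOIN keeps only employees rows whose dept_id matches an id in departments. Walk through each employee:
  - employee 1 (Chris): dept_id=1 -> matches Marketing
  - employee 2 (Olivia): dept_id=4 -> matches Engineering
  - employee 3 (Wendy): dept_id=4 -> matches Engineering
  - employee 4 (Beth): dept_id=NULL, no match -> dropped
  - employee 5 (Nate): dept_id=5 -> matches HR
  - employee 6 (Carol): dept_id=4 -> matches Engineering
So 1 of 6 rows is dropped.

SQL:
SELECT a.name, b.name AS department
FROM employees a
INNER JOIN departments b ON a.dept_id = b.id

Result:
name   | department 
-------+------------
Chris  | Marketing  
Olivia | Engineering
Wendy  | Engineering
Nate   | HR         
Carol  | Engineering


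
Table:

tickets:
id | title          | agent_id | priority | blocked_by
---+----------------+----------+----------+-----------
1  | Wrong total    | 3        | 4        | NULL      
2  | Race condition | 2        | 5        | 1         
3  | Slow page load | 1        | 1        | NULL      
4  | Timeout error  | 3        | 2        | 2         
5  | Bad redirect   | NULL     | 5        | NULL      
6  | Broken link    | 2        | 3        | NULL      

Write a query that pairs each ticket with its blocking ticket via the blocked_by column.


This is a self-join: tickets is joined to a second copy of itself, matching each row's blocked_by to another row's id. Use LEFT JOIN so rows with blocked_by=NULL are kept.
  - ticket 1 (Wrong total): blocked_by=NULL -> NULL
  - ticket 2 (Race condition): blocked_by=1 -> Wrong total
  - ticket 3 (Slow page load): blocked_by=NULL -> NULL
  - ticket 4 (Timeout error): blocked_by=2 -> Race condition
  - ticket 5 (Bad redirect): blocked_by=NULL -> NULL
  - ticket 6 (Broken link): blocked_by=NULL -> NULL

SQL:
SELECT a.title AS item, b.title AS blocked_by
FROM tickets a
LEFT JOIN tickets b ON a.blocked_by = b.id

Result:
item           | blocked_by    
---------------+---------------
Wrong total    | NULL          
Race condition | Wrong total   
Slow page load | NULL          
Timeout error  | Race condition
Bad redirect   | NULL          
Broken link    | NULL          


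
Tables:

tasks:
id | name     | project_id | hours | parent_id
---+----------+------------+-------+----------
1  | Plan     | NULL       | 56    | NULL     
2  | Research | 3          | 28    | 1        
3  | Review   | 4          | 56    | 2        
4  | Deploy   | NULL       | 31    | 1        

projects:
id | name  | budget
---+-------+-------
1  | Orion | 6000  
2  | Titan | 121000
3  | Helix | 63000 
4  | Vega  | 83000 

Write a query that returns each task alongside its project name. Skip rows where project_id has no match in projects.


INNER JOIN keeps only tasks rows whose project_id matches an id in projects. Walk through each task:
  - task 1 (Plan): project_id=NULL, no match -> dropped
  - task 2 (Research): project_id=3 -> matches Helix
  - task 3 (Review): project_id=4 -> matches Vega
  - task 4 (Deploy): project_id=NULL, no match -> dropped
So 2 of 4 rows are dropped.

SQL:
SELECT a.name, b.name AS project
FROM tasks a
INNER JOIN projects b ON a.project_id = b.id

Result:
name     | project
---------+--------
Research | Helix  
Review   | Vega   


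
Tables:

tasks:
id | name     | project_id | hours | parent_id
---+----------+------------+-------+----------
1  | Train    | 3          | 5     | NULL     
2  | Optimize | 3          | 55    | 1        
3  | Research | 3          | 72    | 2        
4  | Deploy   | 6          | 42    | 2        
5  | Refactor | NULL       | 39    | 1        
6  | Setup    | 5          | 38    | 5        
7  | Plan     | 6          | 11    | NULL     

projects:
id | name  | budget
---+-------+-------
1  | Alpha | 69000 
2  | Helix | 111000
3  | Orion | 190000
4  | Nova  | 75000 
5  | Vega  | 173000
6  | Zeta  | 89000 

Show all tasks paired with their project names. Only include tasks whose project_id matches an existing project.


INNER JOIN keeps only tasks rows whose project_id matches an id in projects. Walk through each task:
  - task 1 (Train): project_id=3 -> matches Orion
  - task 2 (Optimize): project_id=3 -> matches Orion
  - task 3 (Research): project_id=3 -> matches Orion
  - task 4 (Deploy): project_id=6 -> matches Zeta
  - task 5 (Refactor): project_id=NULL, no match -> dropped
  - task 6 (Setup): project_id=5 -> matches Vega
  - task 7 (Plan): project_id=6 -> matches Zeta
So 1 of 7 rows is dropped.

SQL:
SELECT a.name, b.name AS project
FROM tasks a
INNER JOIN projects b ON a.project_id = b.id

Result:
name     | project
---------+--------
Train    | Orion  
Optimize | Orion  
Research | Orion  
Deploy   | Zeta   
Setup    | Vega   
Plan     | Zeta   


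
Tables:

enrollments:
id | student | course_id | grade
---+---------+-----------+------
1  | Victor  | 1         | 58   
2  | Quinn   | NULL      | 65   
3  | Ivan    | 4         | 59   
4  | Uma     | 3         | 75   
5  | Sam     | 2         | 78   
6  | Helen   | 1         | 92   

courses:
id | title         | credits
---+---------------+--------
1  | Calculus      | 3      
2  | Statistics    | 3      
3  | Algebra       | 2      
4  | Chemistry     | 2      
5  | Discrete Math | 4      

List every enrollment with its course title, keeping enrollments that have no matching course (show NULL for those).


LEFT JOIN keeps every row from enrollments (the left table); where course_id has no match in courses, the course columns become NULL. Walk through each enrollment:
  - enrollment 1 (Victor): course_id=1 -> matches Calculus
  - enrollment 2 (Quinn): course_id=NULL, no match -> kept with NULL
  - enrollment 3 (Ivan): course_id=4 -> matches Chemistry
  - enrollment 4 (Uma): course_id=3 -> matches Algebra
  - enrollment 5 (Sam): course_id=2 -> matches Statistics
  - enrollment 6 (Helen): course_id=1 -> matches Calculus
All 6 rows appear; 1 has NULL course.

SQL:
SELECT a.student, b.title AS course
FROM enrollments a
LEFT JOIN courses b ON a.course_id = b.id

Result:
student | course    
--------+-----------
Victor  | Calculus  
Quinn   | NULL      
Ivan    | Chemistry 
Uma     | Algebra   
Sam     | Statistics
Helen   | Calculus  


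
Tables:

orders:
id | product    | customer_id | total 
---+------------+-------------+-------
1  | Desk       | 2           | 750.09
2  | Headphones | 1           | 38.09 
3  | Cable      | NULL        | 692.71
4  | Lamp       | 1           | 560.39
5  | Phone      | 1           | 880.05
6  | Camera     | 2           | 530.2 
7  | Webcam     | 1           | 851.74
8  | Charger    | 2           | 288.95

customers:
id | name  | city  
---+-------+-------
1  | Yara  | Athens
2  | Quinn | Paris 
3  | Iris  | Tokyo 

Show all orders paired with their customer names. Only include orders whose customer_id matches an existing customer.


INNER JOIN keeps only orders rows whose customer_id matches an id in customers. Walk through each order:
  - order 1 (Desk): customer_id=2 -> matches Quinn
  - order 2 (Headphones): customer_id=1 -> matches Yara
  - order 3 (Cable): customer_id=NULL, no match -> dropped
  - order 4 (Lamp): customer_id=1 -> matches Yara
  - order 5 (Phone): customer_id=1 -> matches Yara
  - order 6 (Camera): customer_id=2 -> matches Quinn
  - order 7 (Webcam): customer_id=1 -> matches Yara
  - order 8 (Charger): customer_id=2 -> matches Quinn
So 1 of 8 rows is dropped.

SQL:
SELECT a.product, b.name AS customer
FROM orders a
INNER JOIN customers b ON a.customer_id = b.id

Result:
product    | customer
-----------+---------
Desk       | Quinn   
Headphones | Yara    
Lamp       | Yara    
Phone      | Yara    
Camera     | Quinn   
Webcam     | Yara    
Charger    | Quinn   


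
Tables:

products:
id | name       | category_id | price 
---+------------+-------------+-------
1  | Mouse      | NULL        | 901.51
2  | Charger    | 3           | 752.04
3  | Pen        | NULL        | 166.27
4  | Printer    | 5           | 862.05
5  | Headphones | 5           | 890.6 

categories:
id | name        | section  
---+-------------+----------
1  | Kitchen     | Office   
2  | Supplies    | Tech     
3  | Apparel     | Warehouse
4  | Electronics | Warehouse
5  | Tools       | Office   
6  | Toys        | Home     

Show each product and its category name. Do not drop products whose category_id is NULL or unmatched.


LEFT JOIN keeps every row from products (the left table); where category_id has no match in categories, the category columns become NULL. Walk through each product:
  - product 1 (Mouse): category_id=NULL, no match -> kept with NULL
  - product 2 (Charger): category_id=3 -> matches Apparel
  - product 3 (Pen): category_id=NULL, no match -> kept with NULL
  - product 4 (Printer): category_id=5 -> matches Tools
  - product 5 (Headphones): category_id=5 -> matches Tools
All 5 rows appear; 2 have NULL category.

SQL:
SELECT a.name, b.name AS category
FROM products a
LEFT JOIN categories b ON a.category_id = b.id

Result:
name       | category
-----------+---------
Mouse      | NULL    
Charger    | Apparel 
Pen        | NULL    
Printer    | Tools   
Headphones | Tools   


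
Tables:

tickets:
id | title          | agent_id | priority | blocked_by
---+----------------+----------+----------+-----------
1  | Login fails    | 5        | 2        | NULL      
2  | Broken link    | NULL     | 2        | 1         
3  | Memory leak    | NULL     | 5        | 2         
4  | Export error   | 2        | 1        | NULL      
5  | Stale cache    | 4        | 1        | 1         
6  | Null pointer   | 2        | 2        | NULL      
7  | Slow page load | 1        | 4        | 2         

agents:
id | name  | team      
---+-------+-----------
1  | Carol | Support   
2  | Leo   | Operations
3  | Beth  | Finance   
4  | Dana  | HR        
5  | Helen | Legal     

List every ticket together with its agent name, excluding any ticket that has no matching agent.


INNER JOIN keeps only tickets rows whose agent_id matches an id in agents. Walk through each ticket:
  - ticket 1 (Login fails): agent_id=5 -> matches Helen
  - ticket 2 (Broken link): agent_id=NULL, no match -> dropped
  - ticket 3 (Memory leak): agent_id=NULL, no match -> dropped
  - ticket 4 (Export error): agent_id=2 -> matches Leo
  - ticket 5 (Stale cache): agent_id=4 -> matches Dana
  - ticket 6 (Null pointer): agent_id=2 -> matches Leo
  - ticket 7 (Slow page load): agent_id=1 -> matches Carol
So 2 of 7 rows are dropped.

SQL:
SELECT a.title, b.name AS agent
FROM tickets a
INNER JOIN agents b ON a.agent_id = b.id

Result:
title          | agent
---------------+------
Login fails    | Helen
Export error   | Leo  
Stale cache    | Dana 
Null pointer   | Leo  
Slow page load | Carol


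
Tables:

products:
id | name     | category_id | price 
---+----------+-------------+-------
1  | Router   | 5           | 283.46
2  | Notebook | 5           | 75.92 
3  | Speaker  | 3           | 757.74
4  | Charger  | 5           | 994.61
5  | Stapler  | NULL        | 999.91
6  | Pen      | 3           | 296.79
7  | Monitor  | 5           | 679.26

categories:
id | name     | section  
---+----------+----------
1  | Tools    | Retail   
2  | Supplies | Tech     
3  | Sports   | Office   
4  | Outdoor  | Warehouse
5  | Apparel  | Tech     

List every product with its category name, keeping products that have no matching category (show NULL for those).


LEFT JOIN keeps every row from products (the left table); where category_id has no match in categories, the category columns become NULL. Walk through each product:
  - product 1 (Router): category_id=5 -> matches Apparel
  - product 2 (Notebook): category_id=5 -> matches Apparel
  - product 3 (Speaker): category_id=3 -> matches Sports
  - product 4 (Charger): category_id=5 -> matches Apparel
  - product 5 (Stapler): category_id=NULL, no match -> kept with NULL
  - product 6 (Pen): category_id=3 -> matches Sports
  - product 7 (Monitor): category_id=5 -> matches Apparel
All 7 rows appear; 1 has NULL category.

SQL:
SELECT a.name, b.name AS category
FROM products a
LEFT JOIN categories b ON a.category_id = b.id

Result:
name     | category
---------+---------
Router   | Apparel 
Notebook | Apparel 
Speaker  | Sports  
Charger  | Apparel 
Stapler  | NULL    
Pen      | Sports  
Monitor  | Apparel 


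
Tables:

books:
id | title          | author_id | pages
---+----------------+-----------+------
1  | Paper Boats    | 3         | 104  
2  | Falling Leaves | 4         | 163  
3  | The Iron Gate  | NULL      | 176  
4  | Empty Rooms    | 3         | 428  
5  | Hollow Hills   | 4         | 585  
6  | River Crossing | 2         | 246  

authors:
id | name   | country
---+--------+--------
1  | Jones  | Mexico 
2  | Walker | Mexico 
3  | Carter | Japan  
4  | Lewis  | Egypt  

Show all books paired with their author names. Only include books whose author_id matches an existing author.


INNER JOIN keeps only books rows whose author_id matches an id in authors. Walk through each book:
  - book 1 (Paper Boats): author_id=3 -> matches Carter
  - book 2 (Falling Leaves): author_id=4 -> matches Lewis
  - book 3 (The Iron Gate): author_id=NULL, no match -> dropped
  - book 4 (Empty Rooms): author_id=3 -> matches Carter
  - book 5 (Hollow Hills): author_id=4 -> matches Lewis
  - book 6 (River Crossing): author_id=2 -> matches Walker
So 1 of 6 rows is dropped.

SQL:
SELECT a.title, b.name AS author
FROM books a
INNER JOIN authors b ON a.author_id = b.id

Result:
title          | author
---------------+-------
Paper Boats    | Carter
Falling Leaves | Lewis 
Empty Rooms    | Carter
Hollow Hills   | Lewis 
River Crossing | Walker


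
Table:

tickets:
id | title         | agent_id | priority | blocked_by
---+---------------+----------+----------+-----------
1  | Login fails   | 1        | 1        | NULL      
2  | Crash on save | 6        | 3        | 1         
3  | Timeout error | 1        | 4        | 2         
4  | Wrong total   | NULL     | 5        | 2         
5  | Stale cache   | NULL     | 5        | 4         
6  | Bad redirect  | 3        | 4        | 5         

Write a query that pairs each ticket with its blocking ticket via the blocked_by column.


This is a self-join: tickets is joined to a second copy of itself, matching each row's blocked_by to another row's id. Use LEFT JOIN so rows with blocked_by=NULL are kept.
  - ticket 1 (Login fails): blocked_by=NULL -> NULL
  - ticket 2 (Crash on save): blocked_by=1 -> Login fails
  - ticket 3 (Timeout error): blocked_by=2 -> Crash on save
  - ticket 4 (Wrong total): blocked_by=2 -> Crash on save
  - ticket 5 (Stale cache): blocked_by=4 -> Wrong total
  - ticket 6 (Bad redirect): blocked_by=5 -> Stale cache

SQL:
SELECT a.title AS item, b.title AS blocked_by
FROM tickets a
LEFT JOIN tickets b ON a.blocked_by = b.id

Result:
item          | blocked_by   
--------------+--------------
Login fails   | NULL         
Crash on save | Login fails  
Timeout error | Crash on save
Wrong total   | Crash on save
Stale cache   | Wrong total  
Bad redirect  | Stale cache  


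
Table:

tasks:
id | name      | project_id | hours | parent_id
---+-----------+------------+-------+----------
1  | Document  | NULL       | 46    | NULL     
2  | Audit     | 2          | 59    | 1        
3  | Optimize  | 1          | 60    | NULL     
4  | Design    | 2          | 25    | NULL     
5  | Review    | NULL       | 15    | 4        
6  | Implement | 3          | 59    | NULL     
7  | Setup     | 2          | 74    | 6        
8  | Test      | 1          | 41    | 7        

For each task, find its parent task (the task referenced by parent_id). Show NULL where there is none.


This is a self-join: tasks is joined to a second copy of itself, matching each row's parent_id to another row's id. Use LEFT JOIN so rows with parent_id=NULL are kept.
  - task 1 (Document): parent_id=NULL -> NULL
  - task 2 (Audit): parent_id=1 -> Document
  - task 3 (Optimize): parent_id=NULL -> NULL
  - task 4 (Design): parent_id=NULL -> NULL
  - task 5 (Review): parent_id=4 -> Design
  - task 6 (Implement): parent_id=NULL -> NULL
  - task 7 (Setup): parent_id=6 -> Implement
  - task 8 (Test): parent_id=7 -> Setup

SQL:
SELECT a.name AS item, b.name AS parent
FROM tasks a
LEFT JOIN tasks b ON a.parent_id = b.id

Result:
item      | parent   
----------+----------
Document  | NULL     
Audit     | Document 
Optimize  | NULL     
Design    | NULL     
Review    | Design   
Implement | NULL     
Setup     | Implement
Test      | Setup    


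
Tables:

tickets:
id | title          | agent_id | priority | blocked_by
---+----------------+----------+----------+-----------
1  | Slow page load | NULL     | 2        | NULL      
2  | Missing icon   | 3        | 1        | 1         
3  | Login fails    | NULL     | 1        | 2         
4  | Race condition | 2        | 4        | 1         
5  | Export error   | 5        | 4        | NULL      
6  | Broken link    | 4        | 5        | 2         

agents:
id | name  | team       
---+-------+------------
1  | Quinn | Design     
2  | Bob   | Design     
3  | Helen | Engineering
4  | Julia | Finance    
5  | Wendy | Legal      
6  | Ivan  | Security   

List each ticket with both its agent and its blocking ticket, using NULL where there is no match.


Two LEFT JOINs from the same base table tickets: one to agents via agent_id, one to tickets itself via blocked_by. Both are LEFT so every ticket is preserved.
Match against agents:
  - ticket 1 (Slow page load): agent_id=NULL, no match -> kept with NULL
  - ticket 2 (Missing icon): agent_id=3 -> matches Helen
  - ticket 3 (Login fails): agent_id=NULL, no match -> kept with NULL
  - ticket 4 (Race condition): agent_id=2 -> matches Bob
  - ticket 5 (Export error): agent_id=5 -> matches Wendy
  - ticket 6 (Broken link): agent_id=4 -> matches Julia
Match against tickets (self):
  - ticket 1 (Slow page load): blocked_by=NULL -> NULL
  - ticket 2 (Missing icon): blocked_by=1 -> Slow page load
  - ticket 3 (Login fails): blocked_by=2 -> Missing icon
  - ticket 4 (Race condition): blocked_by=1 -> Slow page load
  - ticket 5 (Export error): blocked_by=NULL -> NULL
  - ticket 6 (Broken link): blocked_by=2 -> Missing icon

SQL:
SELECT a.title, b.name AS agent, c.title AS blocked_by
FROM tickets a
LEFT JOIN agents b ON a.agent_id = b.id
LEFT JOIN tickets c ON a.blocked_by = c.id

Result:
title          | agent | blocked_by    
---------------+-------+---------------
Slow page load | NULL  | NULL          
Missing icon   | Helen | Slow page load
Login fails    | NULL  | Missing icon  
Race condition | Bob   | Slow page load
Export error   | Wendy | NULL          
Broken link    | Julia | Missing icon  


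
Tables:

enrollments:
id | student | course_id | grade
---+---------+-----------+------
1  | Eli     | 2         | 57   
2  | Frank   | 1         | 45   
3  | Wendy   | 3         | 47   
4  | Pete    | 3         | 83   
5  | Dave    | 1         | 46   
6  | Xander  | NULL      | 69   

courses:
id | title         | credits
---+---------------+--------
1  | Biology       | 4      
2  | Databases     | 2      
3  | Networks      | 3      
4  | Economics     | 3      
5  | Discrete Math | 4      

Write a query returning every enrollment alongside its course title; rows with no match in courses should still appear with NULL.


LEFT JOIN keeps every row from enrollments (the left table); where course_id has no match in courses, the course columns become NULL. Walk through each enrollment:
  - enrollment 1 (Eli): course_id=2 -> matches Databases
  - enrollment 2 (Frank): course_id=1 -> matches Biology
  - enrollment 3 (Wendy): course_id=3 -> matches Networks
  - enrollment 4 (Pete): course_id=3 -> matches Networks
  - enrollment 5 (Dave): course_id=1 -> matches Biology
  - enrollment 6 (Xander): course_id=NULL, no match -> kept with NULL
All 6 rows appear; 1 has NULL course.

SQL:
SELECT a.student, b.title AS course
FROM enrollments a
LEFT JOIN courses b ON a.course_id = b.id

Result:
student | course   
--------+----------
Eli     | Databases
Frank   | Biology  
Wendy   | Networks 
Pete    | Networks 
Dave    | Biology  
Xander  | NULL     


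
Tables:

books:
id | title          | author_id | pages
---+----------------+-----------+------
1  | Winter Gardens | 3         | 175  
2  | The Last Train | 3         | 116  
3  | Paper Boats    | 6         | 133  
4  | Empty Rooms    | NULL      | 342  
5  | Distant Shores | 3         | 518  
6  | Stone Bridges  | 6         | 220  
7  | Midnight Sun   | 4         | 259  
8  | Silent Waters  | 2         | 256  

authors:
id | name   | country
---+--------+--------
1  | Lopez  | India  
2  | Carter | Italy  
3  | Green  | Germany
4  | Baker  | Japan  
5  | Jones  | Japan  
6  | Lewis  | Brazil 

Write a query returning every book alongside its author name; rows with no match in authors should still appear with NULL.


LEFT JOIN keeps every row from books (the left table); where author_id has no match in authors, the author columns become NULL. Walk through each book:
  - book 1 (Winter Gardens): author_id=3 -> matches Green
  - book 2 (The Last Train): author_id=3 -> matches Green
  - book 3 (Paper Boats): author_id=6 -> matches Lewis
  - book 4 (Empty Rooms): author_id=NULL, no match -> kept with NULL
  - book 5 (Distant Shores): author_id=3 -> matches Green
  - book 6 (Stone Bridges): author_id=6 -> matches Lewis
  - book 7 (Midnight Sun): author_id=4 -> matches Baker
  - book 8 (Silent Waters): author_id=2 -> matches Carter
All 8 rows appear; 1 has NULL author.

SQL:
SELECT a.title, b.name AS author
FROM books a
LEFT JOIN authors b ON a.author_id = b.id

Result:
title          | author
---------------+-------
Winter Gardens | Green 
The Last Train | Green 
Paper Boats    | Lewis 
Empty Rooms    | NULL  
Distant Shores | Green 
Stone Bridges  | Lewis 
Midnight Sun   | Baker 
Silent Waters  | Carter


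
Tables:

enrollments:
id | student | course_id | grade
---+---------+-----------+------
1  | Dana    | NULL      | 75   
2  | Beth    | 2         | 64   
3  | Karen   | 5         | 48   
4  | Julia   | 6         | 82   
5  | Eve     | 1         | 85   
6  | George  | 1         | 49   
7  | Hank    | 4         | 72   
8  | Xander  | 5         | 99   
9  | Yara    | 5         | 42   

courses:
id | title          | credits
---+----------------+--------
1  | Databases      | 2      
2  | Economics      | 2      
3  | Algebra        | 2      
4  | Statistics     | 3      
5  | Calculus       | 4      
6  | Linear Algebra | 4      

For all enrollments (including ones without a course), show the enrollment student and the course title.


LEFT JOIN keeps every row from enrollments (the left table); where course_id has no match in courses, the course columns become NULL. Walk through each enrollment:
  - enrollment 1 (Dana): course_id=NULL, no match -> kept with NULL
  - enrollment 2 (Beth): course_id=2 -> matches Economics
  - enrollment 3 (Karen): course_id=5 -> matches Calculus
  - enrollment 4 (Julia): course_id=6 -> matches Linear Algebra
  - enrollment 5 (Eve): course_id=1 -> matches Databases
  - enrollment 6 (George): course_id=1 -> matches Databases
  - enrollment 7 (Hank): course_id=4 -> matches Statistics
  - enrollment 8 (Xander): course_id=5 -> matches Calculus
  - enrollment 9 (Yara): course_id=5 -> matches Calculus
All 9 rows appear; 1 has NULL course.

SQL:
SELECT a.student, b.title AS course
FROM enrollments a
LEFT JOIN courses b ON a.course_id = b.id

Result:
student | course        
--------+---------------
Dana    | NULL          
Beth    | Economics     
Karen   | Calculus      
Julia   | Linear Algebra
Eve     | Databases     
George  | Databases     
Hank    | Statistics    
Xander  | Calculus      
Yara    | Calculus      


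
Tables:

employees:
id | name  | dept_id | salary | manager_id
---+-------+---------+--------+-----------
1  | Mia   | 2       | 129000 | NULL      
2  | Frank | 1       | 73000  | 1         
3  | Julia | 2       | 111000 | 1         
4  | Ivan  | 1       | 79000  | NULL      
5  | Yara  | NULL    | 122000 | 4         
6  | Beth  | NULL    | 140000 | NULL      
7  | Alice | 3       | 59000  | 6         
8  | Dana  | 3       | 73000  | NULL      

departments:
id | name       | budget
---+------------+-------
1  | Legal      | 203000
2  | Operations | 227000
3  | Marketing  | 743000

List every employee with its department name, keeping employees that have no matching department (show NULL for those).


LEFT JOIN keeps every row from employees (the left table); where dept_id has no match in departments, the department columns become NULL. Walk through each employee:
  - employee 1 (Mia): dept_id=2 -> matches Operations
  - employee 2 (Frank): dept_id=1 -> matches Legal
  - employee 3 (Julia): dept_id=2 -> matches Operations
  - employee 4 (Ivan): dept_id=1 -> matches Legal
  - employee 5 (Yara): dept_id=NULL, no match -> kept with NULL
  - employee 6 (Beth): dept_id=NULL, no match -> kept with NULL
  - employee 7 (Alice): dept_id=3 -> matches Marketing
  - employee 8 (Dana): dept_id=3 -> matches Marketing
All 8 rows appear; 2 have NULL department.

SQL:
SELECT a.name, b.name AS department
FROM employees a
LEFT JOIN departments b ON a.dept_id = b.id

Result:
name  | department
------+-----------
Mia   | Operations
Frank | Legal     
Julia | Operations
Ivan  | Legal     
Yara  | NULL      
Beth  | NULL      
Alice | Marketing 
Dana  | Marketing 
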